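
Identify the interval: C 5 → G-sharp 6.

augmented 12th

C to G spans five letter names (C-D-E-F-G), plus an octave: a twelfth.
A perfect twelfth would be 19 semitones; C5 to G#6 is 20, one semitone wider, so the interval is augmented.
(Equivalently, a compound augmented fifth: an augmented fifth plus an octave.)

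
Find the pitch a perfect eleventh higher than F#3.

Four letters up from F (plus an octave) reaches B.
Moving 17 semitones up from F#3 (the size of a perfect eleventh) reaches B4.

B4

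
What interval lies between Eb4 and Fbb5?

E to F spans two letter names (E-F), plus an octave, so the interval is some kind of ninth.
Eb4 to Fbb5 spans 12 semitones — two semitones narrower than the major ninth (14) — giving a diminished ninth.

diminished ninth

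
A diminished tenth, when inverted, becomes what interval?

A6

First reduce the compound diminished tenth to its simple form, a diminished third.
The rule of nine gives the new number: 9 − 3 = 6, so a third becomes a sixth.
The quality also flips — diminished becomes augmented — giving an augmented sixth.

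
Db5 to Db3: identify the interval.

Descending from Db5 to Db3 is the same interval as ascending Db3 to Db5.
D to D is the same letter name, plus 2 octaves: a fifteenth.
The perfect fifteenth spans 24 semitones, and Db3 to Db5 is exactly 24 semitones — so this is a perfect fifteenth.
(Equivalently, a compound perfect octave: a perfect octave plus an octave.)

perfect fifteenth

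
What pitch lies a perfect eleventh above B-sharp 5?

E-sharp 7

The eleventh's letter: B up four letter names plus an octave → E.
A perfect eleventh is 17 semitones; 17 semitones up from B#5 gives E#7.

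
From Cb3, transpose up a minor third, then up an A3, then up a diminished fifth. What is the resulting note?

A minor third up from Cb3 is Ebb3.
Up an augmented third from Ebb3: G3 (5 semitones up).
G3 up a diminished fifth → Db4 (6 semitones).

Db4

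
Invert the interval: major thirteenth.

m3

First reduce the compound major thirteenth to its simple form, a major sixth.
Interval numbers invert to sum to nine: 6 + 3 = 9, so a sixth inverts to a third.
Quality inverts too: major becomes minor. That makes the inversion a minor third.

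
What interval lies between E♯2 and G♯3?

minor 10th

E to G spans three letter names (E-F-G), plus an octave, so the interval is some kind of tenth.
At 15 semitones, E#2→G#3 falls one short of a major tenth: minor.
(Equivalently, a compound minor third: a minor third plus an octave.)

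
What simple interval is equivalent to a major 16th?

major 2nd

Subtracting seven from the interval number removes an octave: 16 − 14 = 2.
So a major sixteenth is 2 octaves plus a major second. The quality is unchanged.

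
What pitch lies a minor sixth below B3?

Six letter names down from B: D.
Moving 8 semitones down from B3 (the size of a minor sixth) reaches D#3.

D#3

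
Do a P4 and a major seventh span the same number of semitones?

No

5 semitones (perfect fourth) vs 11 semitones (major seventh): not equal.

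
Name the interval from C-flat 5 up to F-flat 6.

P11

C to F spans four letter names (C-D-E-F), plus an octave: an eleventh.
Cb5 to Fb6 is 17 semitones, matching the perfect eleventh exactly, so the quality is perfect.
(Equivalently, a compound perfect fourth: a perfect fourth plus an octave.)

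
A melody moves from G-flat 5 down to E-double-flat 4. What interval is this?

major 10th

Descending from Gb5 to Ebb4 is the same interval as ascending Ebb4 to Gb5.
E to G spans three letter names (E-F-G), plus an octave: a tenth.
Counting semitones, Ebb4→Gb5 is 16, which is the major tenth.
(Equivalently, a compound major third: a major third plus an octave.)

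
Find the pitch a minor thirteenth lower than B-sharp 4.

D-double-sharp 3

Six letters down from B (plus an octave) reaches D.
Moving 20 semitones down from B#4 (the size of a minor thirteenth) reaches D##3.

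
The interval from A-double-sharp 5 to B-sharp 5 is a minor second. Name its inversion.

The rule of nine gives the new number: 9 − 2 = 7, so a second becomes a seventh.
The quality also flips — minor becomes major — giving a major seventh.

M7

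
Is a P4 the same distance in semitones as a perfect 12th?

A perfect fourth spans 5 semitones; a perfect twelfth spans 19 semitones. They differ by 14.

No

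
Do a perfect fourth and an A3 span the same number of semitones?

A perfect fourth spans 5 semitones, and an augmented third also spans 5 semitones — they're enharmonic.

Yes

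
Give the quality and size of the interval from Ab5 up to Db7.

A to D spans four letter names (A-B-C-D), plus an octave, so the interval is some kind of eleventh.
Counting semitones, Ab5→Db7 is 17, which is the perfect eleventh.
(Equivalently, a compound perfect fourth: a perfect fourth plus an octave.)

perfect 11th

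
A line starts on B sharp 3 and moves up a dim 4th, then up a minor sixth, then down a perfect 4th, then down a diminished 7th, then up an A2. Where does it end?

Up a diminished fourth from B#3: E4 (4 semitones up).
A minor sixth up from E4 is C5.
C5 down a perfect fourth → G4 (5 semitones).
Down a diminished seventh from G4: A#3 (9 semitones down).
An augmented second up from A#3 is B##3.

B double-sharp 3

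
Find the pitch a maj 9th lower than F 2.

E flat 1

Two letters down from F (plus an octave) reaches E.
Moving 14 semitones down from F2 (the size of a major ninth) reaches Eb1.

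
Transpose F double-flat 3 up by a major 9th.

Counting two letter names plus an octave up from F lands on G.
A major ninth is 14 semitones; 14 semitones up from Fbb3 gives Gbb4.

G double-flat 4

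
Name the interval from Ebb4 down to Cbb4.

Descending from Ebb4 to Cbb4 is the same interval as ascending Cbb4 to Ebb4.
C to E spans three letter names (C-D-E): a third.
Counting semitones, Cbb4→Ebb4 is 4, which is the major third.

major third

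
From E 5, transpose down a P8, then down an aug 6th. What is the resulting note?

Down a perfect octave from E5: E4 (12 semitones down).
E4 down an augmented sixth → Gb3 (10 semitones).

G flat 3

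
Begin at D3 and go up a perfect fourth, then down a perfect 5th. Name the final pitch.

C3

A perfect fourth up from D3 is G3.
G3 down a perfect fifth → C3 (7 semitones).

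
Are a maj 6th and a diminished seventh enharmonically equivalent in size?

Yes

A major sixth = 9 semitones = a diminished seventh; enharmonically equal.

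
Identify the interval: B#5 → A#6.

B to A spans seven letter names (B-C-D-E-F-G-A): a seventh.
A major seventh would be 11 semitones, but B#5 to A#6 is 10 — one semitone narrower, making it a minor seventh.

m7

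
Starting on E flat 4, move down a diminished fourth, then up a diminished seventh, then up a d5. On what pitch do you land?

A diminished fourth down from Eb4 is B3.
A diminished seventh up from B3 is Ab4.
A diminished fifth up from Ab4 is Ebb5.

E double-flat 5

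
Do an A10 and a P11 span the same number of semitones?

Yes

Both span 17 semitones: an augmented tenth and a perfect eleventh are the same chromatic distance.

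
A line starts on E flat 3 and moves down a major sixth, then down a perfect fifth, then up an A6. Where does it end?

A 2

Down a major sixth from Eb3: Gb2 (9 semitones down).
A perfect fifth down from Gb2 is Cb2.
An augmented sixth up from Cb2 is A2.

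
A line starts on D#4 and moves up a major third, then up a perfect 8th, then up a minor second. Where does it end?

Up a major third from D#4: F##4 (4 semitones up).
A perfect octave up from F##4 is F##5.
Up a minor second from F##5: G#5 (1 semitone up).

G#5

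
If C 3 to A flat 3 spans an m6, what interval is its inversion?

major 3rd

Interval numbers invert to sum to nine: 6 + 3 = 9, so a sixth inverts to a third.
And minor becomes major under inversion, so we get a major third.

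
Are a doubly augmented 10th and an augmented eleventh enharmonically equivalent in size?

Yes

A doubly augmented tenth spans 18 semitones, and an augmented eleventh also spans 18 semitones — they're enharmonic.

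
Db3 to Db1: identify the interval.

perfect 15th

Descending from Db3 to Db1 is the same interval as ascending Db1 to Db3.
D to D is the same letter name, plus 2 octaves: a fifteenth.
Counting semitones, Db1→Db3 is 24, which is the perfect fifteenth.
(Equivalently, a compound perfect octave: a perfect octave plus an octave.)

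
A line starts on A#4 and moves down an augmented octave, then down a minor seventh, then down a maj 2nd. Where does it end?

A2

Down an augmented octave from A#4: A3 (13 semitones down).
A3 down a minor seventh → B2 (10 semitones).
Down a major second from B2: A2 (2 semitones down).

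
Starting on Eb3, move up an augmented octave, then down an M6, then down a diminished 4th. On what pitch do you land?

D#3

Up an augmented octave from Eb3: E4 (13 semitones up).
E4 down a major sixth → G3 (9 semitones).
G3 down a diminished fourth → D#3 (4 semitones).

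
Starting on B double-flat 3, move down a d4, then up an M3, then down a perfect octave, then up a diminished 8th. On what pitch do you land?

Bbb3 down a diminished fourth → F3 (4 semitones).
A major third up from F3 is A3.
Down a perfect octave from A3: A2 (12 semitones down).
Up a diminished octave from A2: Ab3 (11 semitones up).

A flat 3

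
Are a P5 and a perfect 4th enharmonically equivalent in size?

7 semitones (perfect fifth) vs 5 semitones (perfect fourth): not equal.

No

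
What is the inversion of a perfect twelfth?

First reduce the compound perfect twelfth to its simple form, a perfect fifth.
Interval numbers invert to sum to nine: 5 + 4 = 9, so a fifth inverts to a fourth.
Quality inverts too: perfect stays perfect. That makes the inversion a perfect fourth.

perfect 4th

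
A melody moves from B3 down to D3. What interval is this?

Descending from B3 to D3 is the same interval as ascending D3 to B3.
D to B spans six letter names (D-E-F-G-A-B), so the interval is some kind of sixth.
D3 to B3 is 9 semitones, matching the major sixth exactly, so the quality is major.

major 6th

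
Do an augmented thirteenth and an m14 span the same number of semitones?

Yes

Both span 22 semitones: an augmented thirteenth and a minor fourteenth are the same chromatic distance.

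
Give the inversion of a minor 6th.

Interval numbers invert to sum to nine: 6 + 3 = 9, so a sixth inverts to a third.
And minor becomes major under inversion, so we get a major third.

major 3rd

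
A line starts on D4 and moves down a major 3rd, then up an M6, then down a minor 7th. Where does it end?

A3

A major third down from D4 is Bb3.
Bb3 up a major sixth → G4 (9 semitones).
Down a minor seventh from G4: A3 (10 semitones down).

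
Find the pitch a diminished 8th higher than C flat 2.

The letter stays C (same as the start), shifted an octave up.
A diminished octave is 11 semitones; 11 semitones up from Cb2 gives Cbb3.

C double-flat 3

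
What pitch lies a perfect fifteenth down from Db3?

A fifteenth keeps the letter name D, two octaves down from D.
A perfect fifteenth is 24 semitones; 24 semitones down from Db3 gives Db1.

Db1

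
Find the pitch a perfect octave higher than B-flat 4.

B-flat 5

For an octave the letter name doesn't change: still B, an octave up.
A perfect octave is 12 semitones; 12 semitones up from Bb4 gives Bb5.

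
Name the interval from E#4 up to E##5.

E to E is the same letter name, plus an octave: an octave.
The perfect octave is 12 semitones; here we have 13, one semitone wider: augmented.

augmented octave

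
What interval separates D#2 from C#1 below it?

major 9th

Descending from D#2 to C#1 is the same interval as ascending C#1 to D#2.
C to D spans two letter names (C-D), plus an octave — that makes it a ninth of some quality.
Counting semitones, C#1→D#2 is 14, which is the major ninth.
(Equivalently, a compound major second: a major second plus an octave.)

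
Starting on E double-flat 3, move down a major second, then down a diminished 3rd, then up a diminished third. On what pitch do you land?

A major second down from Ebb3 is Dbb3.
A diminished third down from Dbb3 is Bb2.
Up a diminished third from Bb2: Dbb3 (2 semitones up).

D double-flat 3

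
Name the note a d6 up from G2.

Ebb3

The sixth takes the letter from G up to E.
A diminished sixth spans 7 semitones, so from G2 the target pitch is Ebb3.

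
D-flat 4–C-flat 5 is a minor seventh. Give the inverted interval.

major second

The rule of nine gives the new number: 9 − 7 = 2, so a seventh becomes a second.
And minor becomes major under inversion, so we get a major second.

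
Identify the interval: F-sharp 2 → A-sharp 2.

major third

F to A spans three letter names (F-G-A): a third.
The major third spans 4 semitones, and F#2 to A#2 is exactly 4 semitones — so this is a major third.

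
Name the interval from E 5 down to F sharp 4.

Descending from E5 to F#4 is the same interval as ascending F#4 to E5.
F to E spans seven letter names (F-G-A-B-C-D-E), so the interval is some kind of seventh.
At 10 semitones, F#4→E5 falls one short of a major seventh: minor.

m7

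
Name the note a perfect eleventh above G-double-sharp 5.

C-double-sharp 7

Counting four letter names plus an octave up from G lands on C.
A perfect eleventh is 17 semitones; 17 semitones up from G##5 gives C##7.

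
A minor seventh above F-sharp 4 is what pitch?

E 5

Counting seven letter names up from F lands on E.
Moving 10 semitones up from F#4 (the size of a minor seventh) reaches E5.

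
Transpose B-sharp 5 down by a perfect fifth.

Five letter names down from B: E.
A perfect fifth spans 7 semitones, so from B#5 the target pitch is E#5.

E-sharp 5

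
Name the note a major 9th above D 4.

E 5

The ninth's letter: D up two letter names plus an octave → E.
A major ninth spans 14 semitones, so from D4 the target pitch is E5.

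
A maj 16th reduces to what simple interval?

Take out 2 octaves (14 from the number): 16 − 14 = 2.
So a major sixteenth is 2 octaves plus a major second. The quality is unchanged.

major 2nd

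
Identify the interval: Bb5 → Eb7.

P11

B to E spans four letter names (B-C-D-E), plus an octave: an eleventh.
Bb5 to Eb7 is 17 semitones, matching the perfect eleventh exactly, so the quality is perfect.
(Equivalently, a compound perfect fourth: a perfect fourth plus an octave.)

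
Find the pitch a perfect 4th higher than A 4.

D 5

The fourth takes the letter from A up to D.
Moving 5 semitones up from A4 (the size of a perfect fourth) reaches D5.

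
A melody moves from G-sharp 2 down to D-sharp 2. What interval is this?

perfect fourth

Descending from G#2 to D#2 is the same interval as ascending D#2 to G#2.
D to G spans four letter names (D-E-F-G), so the interval is some kind of fourth.
The perfect fourth spans 5 semitones, and D#2 to G#2 is exactly 5 semitones — so this is a perfect fourth.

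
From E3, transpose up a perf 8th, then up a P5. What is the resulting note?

B4

Up a perfect octave from E3: E4 (12 semitones up).
Up a perfect fifth from E4: B4 (7 semitones up).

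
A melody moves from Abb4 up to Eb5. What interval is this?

augmented 5th

A to E spans five letter names (A-B-C-D-E), so the interval is some kind of fifth.
A perfect fifth would be 7 semitones; Abb4 to Eb5 is 8, one semitone wider, so the interval is augmented.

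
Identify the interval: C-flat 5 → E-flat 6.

C to E spans three letter names (C-D-E), plus an octave: a tenth.
Cb5 to Eb6 is 16 semitones, matching the major tenth exactly, so the quality is major.
(Equivalently, a compound major third: a major third plus an octave.)

major 10th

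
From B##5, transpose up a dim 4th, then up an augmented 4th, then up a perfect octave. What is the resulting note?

A##7

Up a diminished fourth from B##5: E#6 (4 semitones up).
Up an augmented fourth from E#6: A##6 (6 semitones up).
Up a perfect octave from A##6: A##7 (12 semitones up).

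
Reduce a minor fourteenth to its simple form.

minor 7th

Each octave removed subtracts seven from the number: 14 − 7 = 7.
So a minor fourteenth is an octave plus a minor seventh. The quality is unchanged.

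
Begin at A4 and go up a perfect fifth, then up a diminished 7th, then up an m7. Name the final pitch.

A4 up a perfect fifth → E5 (7 semitones).
Up a diminished seventh from E5: Db6 (9 semitones up).
A minor seventh up from Db6 is Cb7.

Cb7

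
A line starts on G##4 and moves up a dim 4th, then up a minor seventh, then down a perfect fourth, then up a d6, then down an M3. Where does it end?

Bbb5

A diminished fourth up from G##4 is C#5.
C#5 up a minor seventh → B5 (10 semitones).
Down a perfect fourth from B5: F#5 (5 semitones down).
A diminished sixth up from F#5 is Db6.
Down a major third from Db6: Bbb5 (4 semitones down).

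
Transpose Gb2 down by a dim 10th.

Counting three letter names plus an octave down from G lands on E.
A diminished tenth is 14 semitones; 14 semitones down from Gb2 gives E1.

E1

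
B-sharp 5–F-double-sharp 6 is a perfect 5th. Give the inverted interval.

perfect 4th

The rule of nine gives the new number: 9 − 5 = 4, so a fifth becomes a fourth.
And perfect stays perfect under inversion, so we get a perfect fourth.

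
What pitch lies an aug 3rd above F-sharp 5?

A-double-sharp 5

The third takes the letter from F up to A.
An augmented third spans 5 semitones, so from F#5 the target pitch is A##5.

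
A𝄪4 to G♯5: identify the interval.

A to G spans seven letter names (A-B-C-D-E-F-G) — that makes it a seventh of some quality.
A##4 to G#5 spans 9 semitones — two semitones narrower than the major seventh (11) — giving a diminished seventh.

diminished seventh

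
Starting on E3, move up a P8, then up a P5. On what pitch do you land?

B4

E3 up a perfect octave → E4 (12 semitones).
A perfect fifth up from E4 is B4.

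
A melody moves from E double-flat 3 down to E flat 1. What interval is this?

Descending from Ebb3 to Eb1 is the same interval as ascending Eb1 to Ebb3.
E to E is the same letter name, plus 2 octaves — that makes it a fifteenth of some quality.
Eb1 to Ebb3 spans 23 semitones — one semitone narrower than the perfect fifteenth (24) — giving a diminished fifteenth.
(Equivalently, a compound diminished octave: a diminished octave plus an octave.)

diminished fifteenth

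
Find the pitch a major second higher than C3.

Two letter names up from C: D.
A major second spans 2 semitones, so from C3 the target pitch is D3.

D3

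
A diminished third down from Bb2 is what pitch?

Counting three letter names down from B lands on G.
Moving 2 semitones down from Bb2 (the size of a diminished third) reaches G#2.

G#2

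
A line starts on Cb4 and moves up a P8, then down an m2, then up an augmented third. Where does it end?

D#5

A perfect octave up from Cb4 is Cb5.
Cb5 down a minor second → Bb4 (1 semitone).
An augmented third up from Bb4 is D#5.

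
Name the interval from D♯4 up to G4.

diminished fourth

D to G spans four letter names (D-E-F-G): a fourth.
A perfect fourth would be 5 semitones; D#4 to G4 is 4, one semitone narrower, so the interval is diminished.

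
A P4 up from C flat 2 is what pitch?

Four letter names up from C: F.
A perfect fourth spans 5 semitones, so from Cb2 the target pitch is Fb2.

F flat 2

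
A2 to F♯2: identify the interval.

Descending from A2 to F#2 is the same interval as ascending F#2 to A2.
F to A spans three letter names (F-G-A): a third.
At 3 semitones, F#2→A2 falls one short of a major third: minor.

m3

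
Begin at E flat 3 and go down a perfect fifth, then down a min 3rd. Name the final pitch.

Eb3 down a perfect fifth → Ab2 (7 semitones).
A minor third down from Ab2 is F2.

F 2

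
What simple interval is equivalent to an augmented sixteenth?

A2

Subtracting seven from the interval number removes an octave: 16 − 14 = 2.
So an augmented sixteenth is 2 octaves plus an augmented second. The quality is unchanged.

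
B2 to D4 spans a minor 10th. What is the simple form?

Take out an octave (7 from the number): 10 − 7 = 3.
Quality carries through unchanged, so the simple form is a minor third.

minor third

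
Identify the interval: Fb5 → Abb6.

F to A spans three letter names (F-G-A), plus an octave, so the interval is some kind of tenth.
A major tenth would be 16 semitones, but Fb5 to Abb6 is 15 — one semitone narrower, making it a minor tenth.
(Equivalently, a compound minor third: a minor third plus an octave.)

minor tenth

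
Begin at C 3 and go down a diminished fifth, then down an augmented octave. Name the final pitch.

C3 down a diminished fifth → F#2 (6 semitones).
F#2 down an augmented octave → F1 (13 semitones).

F 1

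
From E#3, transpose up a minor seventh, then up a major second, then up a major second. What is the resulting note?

F##4

Up a minor seventh from E#3: D#4 (10 semitones up).
Up a major second from D#4: E#4 (2 semitones up).
A major second up from E#4 is F##4.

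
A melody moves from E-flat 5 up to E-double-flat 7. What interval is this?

E to E is the same letter name, plus 2 octaves — that makes it a fifteenth of some quality.
A perfect fifteenth would be 24 semitones; Eb5 to Ebb7 is 23, one semitone narrower, so the interval is diminished.
(Equivalently, a compound diminished octave: a diminished octave plus an octave.)

d15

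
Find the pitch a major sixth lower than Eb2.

Gb1

The sixth takes the letter from E down to G.
Moving 9 semitones down from Eb2 (the size of a major sixth) reaches Gb1.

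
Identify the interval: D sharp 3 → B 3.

D to B spans six letter names (D-E-F-G-A-B) — that makes it a sixth of some quality.
A major sixth would be 9 semitones, but D#3 to B3 is 8 — one semitone narrower, making it a minor sixth.

m6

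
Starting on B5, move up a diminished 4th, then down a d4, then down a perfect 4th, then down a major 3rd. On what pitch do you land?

D5

A diminished fourth up from B5 is Eb6.
Down a diminished fourth from Eb6: B5 (4 semitones down).
B5 down a perfect fourth → F#5 (5 semitones).
A major third down from F#5 is D5.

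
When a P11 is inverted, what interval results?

First reduce the compound perfect eleventh to its simple form, a perfect fourth.
Inverted interval numbers add to nine, so a fourth pairs with a fifth (4 + 5 = 9).
Quality inverts too: perfect stays perfect. That makes the inversion a perfect fifth.

perfect fifth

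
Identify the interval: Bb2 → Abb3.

d7

B to A spans seven letter names (B-C-D-E-F-G-A) — that makes it a seventh of some quality.
A major seventh would be 11 semitones; Bb2 to Abb3 is 9, two semitones narrower, so the interval is diminished.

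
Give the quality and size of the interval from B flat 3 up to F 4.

perfect fifth

B to F spans five letter names (B-C-D-E-F), so the interval is some kind of fifth.
Bb3 to F4 is 7 semitones, matching the perfect fifth exactly, so the quality is perfect.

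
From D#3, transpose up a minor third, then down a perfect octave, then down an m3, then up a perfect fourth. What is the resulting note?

G#2

D#3 up a minor third → F#3 (3 semitones).
Down a perfect octave from F#3: F#2 (12 semitones down).
F#2 down a minor third → D#2 (3 semitones).
Up a perfect fourth from D#2: G#2 (5 semitones up).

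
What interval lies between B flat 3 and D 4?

B to D spans three letter names (B-C-D), so the interval is some kind of third.
Counting semitones, Bb3→D4 is 4, which is the major third.

major third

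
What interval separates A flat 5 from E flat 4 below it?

Descending from Ab5 to Eb4 is the same interval as ascending Eb4 to Ab5.
E to A spans four letter names (E-F-G-A), plus an octave — that makes it an eleventh of some quality.
Counting semitones, Eb4→Ab5 is 17, which is the perfect eleventh.
(Equivalently, a compound perfect fourth: a perfect fourth plus an octave.)

perfect 11th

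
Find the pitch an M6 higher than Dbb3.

The sixth takes the letter from D up to B.
Moving 9 semitones up from Dbb3 (the size of a major sixth) reaches Bbb3.

Bbb3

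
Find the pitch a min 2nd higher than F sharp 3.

G 3

Two letter names up from F: G.
A minor second spans 1 semitone, so from F#3 the target pitch is G3.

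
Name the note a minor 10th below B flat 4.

G 3

Counting three letter names plus an octave down from B lands on G.
A minor tenth spans 15 semitones, so from Bb4 the target pitch is G3.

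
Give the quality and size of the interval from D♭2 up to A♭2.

perfect fifth

D to A spans five letter names (D-E-F-G-A) — that makes it a fifth of some quality.
The perfect fifth spans 7 semitones, and Db2 to Ab2 is exactly 7 semitones — so this is a perfect fifth.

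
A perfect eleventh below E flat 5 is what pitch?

The eleventh's letter: E down four letter names plus an octave → B.
Moving 17 semitones down from Eb5 (the size of a perfect eleventh) reaches Bb3.

B flat 3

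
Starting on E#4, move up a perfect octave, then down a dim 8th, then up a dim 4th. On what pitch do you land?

A#4

A perfect octave up from E#4 is E#5.
Down a diminished octave from E#5: E##4 (11 semitones down).
E##4 up a diminished fourth → A#4 (4 semitones).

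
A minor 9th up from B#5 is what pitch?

The ninth's letter: B up two letter names plus an octave → C.
A minor ninth is 13 semitones; 13 semitones up from B#5 gives C#7.

C#7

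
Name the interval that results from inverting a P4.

perfect fifth

The rule of nine gives the new number: 9 − 4 = 5, so a fourth becomes a fifth.
And perfect stays perfect under inversion, so we get a perfect fifth.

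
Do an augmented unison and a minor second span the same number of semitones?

Both span 1 semitone: an augmented unison and a minor second are the same chromatic distance.

Yes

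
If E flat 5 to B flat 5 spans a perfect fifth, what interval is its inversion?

perfect 4th

Interval numbers invert to sum to nine: 5 + 4 = 9, so a fifth inverts to a fourth.
And perfect stays perfect under inversion, so we get a perfect fourth.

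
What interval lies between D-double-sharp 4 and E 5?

diminished ninth

D to E spans two letter names (D-E), plus an octave: a ninth.
The major ninth is 14 semitones; here we have 12, two semitones narrower: diminished.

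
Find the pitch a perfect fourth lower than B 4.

The fourth takes the letter from B down to F.
A perfect fourth is 5 semitones; 5 semitones down from B4 gives F#4.

F-sharp 4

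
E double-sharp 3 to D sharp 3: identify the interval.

Descending from E##3 to D#3 is the same interval as ascending D#3 to E##3.
D to E spans two letter names (D-E) — that makes it a second of some quality.
A major second would be 2 semitones; D#3 to E##3 is 3, one semitone wider, so the interval is augmented.

A2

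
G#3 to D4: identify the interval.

diminished fifth

G to D spans five letter names (G-A-B-C-D): a fifth.
G#3 to D4 spans 6 semitones — one semitone narrower than the perfect fifth (7) — giving a diminished fifth.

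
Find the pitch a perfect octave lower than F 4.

The letter stays F (same as the start), shifted an octave down.
Moving 12 semitones down from F4 (the size of a perfect octave) reaches F3.

F 3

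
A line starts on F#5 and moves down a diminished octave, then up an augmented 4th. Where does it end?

F#5 down a diminished octave → F##4 (11 semitones).
An augmented fourth up from F##4 is B##4.

B##4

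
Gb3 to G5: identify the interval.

G to G is the same letter name, plus 2 octaves — that makes it a fifteenth of some quality.
Gb3 to G5 spans 25 semitones — one semitone wider than the perfect fifteenth (24) — giving an augmented fifteenth.
(Equivalently, a compound augmented octave: an augmented octave plus an octave.)

A15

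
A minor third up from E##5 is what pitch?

Three letter names up from E: G.
Moving 3 semitones up from E##5 (the size of a minor third) reaches G##5.

G##5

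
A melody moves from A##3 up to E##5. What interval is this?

A to E spans five letter names (A-B-C-D-E), plus an octave, so the interval is some kind of twelfth.
A##3 to E##5 is 19 semitones, matching the perfect twelfth exactly, so the quality is perfect.
(Equivalently, a compound perfect fifth: a perfect fifth plus an octave.)

perfect twelfth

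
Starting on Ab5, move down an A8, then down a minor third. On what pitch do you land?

An augmented octave down from Ab5 is Abb4.
A minor third down from Abb4 is Fb4.

Fb4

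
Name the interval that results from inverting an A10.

diminished 6th

First reduce the compound augmented tenth to its simple form, an augmented third.
The rule of nine gives the new number: 9 − 3 = 6, so a third becomes a sixth.
Quality inverts too: augmented becomes diminished. That makes the inversion a diminished sixth.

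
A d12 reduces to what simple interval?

diminished fifth

Each octave removed subtracts seven from the number: 12 − 7 = 5.
So a diminished twelfth is an octave plus a diminished fifth. The quality is unchanged.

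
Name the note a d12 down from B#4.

E##3

The twelfth's letter: B down five letter names plus an octave → E.
A diminished twelfth spans 18 semitones, so from B#4 the target pitch is E##3.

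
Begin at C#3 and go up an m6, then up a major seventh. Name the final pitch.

G#4

A minor sixth up from C#3 is A3.
Up a major seventh from A3: G#4 (11 semitones up).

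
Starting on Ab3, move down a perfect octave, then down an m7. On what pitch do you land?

Down a perfect octave from Ab3: Ab2 (12 semitones down).
Ab2 down a minor seventh → Bb1 (10 semitones).

Bb1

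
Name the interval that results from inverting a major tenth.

minor sixth

First reduce the compound major tenth to its simple form, a major third.
The rule of nine gives the new number: 9 − 3 = 6, so a third becomes a sixth.
And major becomes minor under inversion, so we get a minor sixth.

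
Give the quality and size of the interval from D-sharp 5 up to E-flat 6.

diminished ninth

D to E spans two letter names (D-E), plus an octave, so the interval is some kind of ninth.
A major ninth would be 14 semitones; D#5 to Eb6 is 12, two semitones narrower, so the interval is diminished.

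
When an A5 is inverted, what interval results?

diminished fourth

Inverted interval numbers add to nine, so a fifth pairs with a fourth (5 + 4 = 9).
The quality also flips — augmented becomes diminished — giving a diminished fourth.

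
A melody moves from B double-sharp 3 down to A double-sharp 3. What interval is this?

Descending from B##3 to A##3 is the same interval as ascending A##3 to B##3.
A to B spans two letter names (A-B): a second.
The major second spans 2 semitones, and A##3 to B##3 is exactly 2 semitones — so this is a major second.

M2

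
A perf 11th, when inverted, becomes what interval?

First reduce the compound perfect eleventh to its simple form, a perfect fourth.
Interval numbers invert to sum to nine: 4 + 5 = 9, so a fourth inverts to a fifth.
Quality inverts too: perfect stays perfect. That makes the inversion a perfect fifth.

perfect 5th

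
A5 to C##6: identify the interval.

augmented third

A to C spans three letter names (A-B-C) — that makes it a third of some quality.
The major third is 4 semitones; here we have 5, one semitone wider: augmented.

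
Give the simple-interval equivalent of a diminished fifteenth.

Each octave removed subtracts seven from the number: 15 − 7 = 8.
So a diminished fifteenth is an octave plus a diminished octave. The quality is unchanged.

diminished 8th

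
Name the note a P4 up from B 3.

Counting four letter names up from B lands on E.
Moving 5 semitones up from B3 (the size of a perfect fourth) reaches E4.

E 4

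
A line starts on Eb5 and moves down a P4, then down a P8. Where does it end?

Bb3

Eb5 down a perfect fourth → Bb4 (5 semitones).
Down a perfect octave from Bb4: Bb3 (12 semitones down).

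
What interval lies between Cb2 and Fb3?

P11

C to F spans four letter names (C-D-E-F), plus an octave, so the interval is some kind of eleventh.
Counting semitones, Cb2→Fb3 is 17, which is the perfect eleventh.
(Equivalently, a compound perfect fourth: a perfect fourth plus an octave.)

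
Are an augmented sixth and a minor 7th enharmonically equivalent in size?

Yes

Both span 10 semitones: an augmented sixth and a minor seventh are the same chromatic distance.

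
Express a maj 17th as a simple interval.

M3

Subtracting seven from the interval number removes an octave: 17 − 14 = 3.
That makes a major seventeenth a compound major third — 2 octaves plus a major third.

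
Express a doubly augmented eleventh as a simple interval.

Each octave removed subtracts seven from the number: 11 − 7 = 4.
So a doubly augmented eleventh is an octave plus a doubly augmented fourth. The quality is unchanged.

doubly augmented 4th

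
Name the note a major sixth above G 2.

E 3

The sixth takes the letter from G up to E.
A major sixth is 9 semitones; 9 semitones up from G2 gives E3.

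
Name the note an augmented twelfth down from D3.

Five letters down from D (plus an octave) reaches G.
Moving 20 semitones down from D3 (the size of an augmented twelfth) reaches Gb1.

Gb1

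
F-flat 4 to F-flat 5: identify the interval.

perfect octave

F to F is the same letter name, plus an octave, so the interval is some kind of octave.
Counting semitones, Fb4→Fb5 is 12, which is the perfect octave.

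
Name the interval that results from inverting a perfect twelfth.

P4

First reduce the compound perfect twelfth to its simple form, a perfect fifth.
Inverted interval numbers add to nine, so a fifth pairs with a fourth (5 + 4 = 9).
And perfect stays perfect under inversion, so we get a perfect fourth.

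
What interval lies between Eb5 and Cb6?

E to C spans six letter names (E-F-G-A-B-C): a sixth.
At 8 semitones, Eb5→Cb6 falls one short of a major sixth: minor.

minor sixth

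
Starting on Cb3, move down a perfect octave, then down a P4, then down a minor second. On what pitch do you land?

F1

A perfect octave down from Cb3 is Cb2.
Down a perfect fourth from Cb2: Gb1 (5 semitones down).
Down a minor second from Gb1: F1 (1 semitone down).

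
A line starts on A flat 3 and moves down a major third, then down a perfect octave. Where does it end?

F flat 2

Ab3 down a major third → Fb3 (4 semitones).
Down a perfect octave from Fb3: Fb2 (12 semitones down).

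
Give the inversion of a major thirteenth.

minor 3rd

First reduce the compound major thirteenth to its simple form, a major sixth.
The rule of nine gives the new number: 9 − 6 = 3, so a sixth becomes a third.
The quality also flips — major becomes minor — giving a minor third.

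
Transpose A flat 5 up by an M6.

F 6

The sixth takes the letter from A up to F.
A major sixth spans 9 semitones, so from Ab5 the target pitch is F6.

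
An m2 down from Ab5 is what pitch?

The second takes the letter from A down to G.
Moving 1 semitone down from Ab5 (the size of a minor second) reaches G5.

G5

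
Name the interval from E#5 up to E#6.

E to E is the same letter name, plus an octave: an octave.
The perfect octave spans 12 semitones, and E#5 to E#6 is exactly 12 semitones — so this is a perfect octave.

perfect 8th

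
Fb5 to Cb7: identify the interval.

F to C spans five letter names (F-G-A-B-C), plus an octave, so the interval is some kind of twelfth.
The perfect twelfth spans 19 semitones, and Fb5 to Cb7 is exactly 19 semitones — so this is a perfect twelfth.
(Equivalently, a compound perfect fifth: a perfect fifth plus an octave.)

perfect twelfth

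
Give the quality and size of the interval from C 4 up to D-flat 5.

C to D spans two letter names (C-D), plus an octave: a ninth.
A major ninth would be 14 semitones, but C4 to Db5 is 13 — one semitone narrower, making it a minor ninth.
(Equivalently, a compound minor second: a minor second plus an octave.)

minor 9th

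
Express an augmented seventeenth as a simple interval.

Take out 2 octaves (14 from the number): 17 − 14 = 3.
Quality carries through unchanged, so the simple form is an augmented third.

augmented third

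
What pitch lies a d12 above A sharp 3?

E 5

Counting five letter names plus an octave up from A lands on E.
A diminished twelfth spans 18 semitones, so from A#3 the target pitch is E5.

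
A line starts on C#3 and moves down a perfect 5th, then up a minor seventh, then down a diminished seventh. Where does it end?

F##2

Down a perfect fifth from C#3: F#2 (7 semitones down).
A minor seventh up from F#2 is E3.
Down a diminished seventh from E3: F##2 (9 semitones down).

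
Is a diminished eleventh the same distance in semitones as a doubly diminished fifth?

A diminished eleventh is 16 semitones but a doubly diminished fifth is 5 semitones — different sizes.

No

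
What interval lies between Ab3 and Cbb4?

d3

A to C spans three letter names (A-B-C): a third.
The major third is 4 semitones; here we have 2, two semitones narrower: diminished.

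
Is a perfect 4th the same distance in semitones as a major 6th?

No

A perfect fourth is 5 semitones but a major sixth is 9 semitones — different sizes.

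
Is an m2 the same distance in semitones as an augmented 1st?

A minor second = 1 semitone = an augmented unison; enharmonically equal.

Yes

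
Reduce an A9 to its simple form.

Take out an octave (7 from the number): 9 − 7 = 2.
Quality carries through unchanged, so the simple form is an augmented second.

A2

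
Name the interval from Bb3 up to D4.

major third

B to D spans three letter names (B-C-D): a third.
Counting semitones, Bb3→D4 is 4, which is the major third.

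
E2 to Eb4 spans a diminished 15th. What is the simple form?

Each octave removed subtracts seven from the number: 15 − 7 = 8.
That makes a diminished fifteenth a compound diminished octave — an octave plus a diminished octave.

d8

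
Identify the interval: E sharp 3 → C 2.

augmented tenth

Descending from E#3 to C2 is the same interval as ascending C2 to E#3.
C to E spans three letter names (C-D-E), plus an octave — that makes it a tenth of some quality.
A major tenth would be 16 semitones; C2 to E#3 is 17, one semitone wider, so the interval is augmented.
(Equivalently, a compound augmented third: an augmented third plus an octave.)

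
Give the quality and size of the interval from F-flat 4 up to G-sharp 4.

F to G spans two letter names (F-G) — that makes it a second of some quality.
The major second is 2 semitones; here we have 4, two semitones wider: doubly augmented.

doubly augmented second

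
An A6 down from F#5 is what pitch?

Ab4

Six letter names down from F: A.
Moving 10 semitones down from F#5 (the size of an augmented sixth) reaches Ab4.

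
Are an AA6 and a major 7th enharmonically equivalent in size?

Yes

A doubly augmented sixth = 11 semitones = a major seventh; enharmonically equal.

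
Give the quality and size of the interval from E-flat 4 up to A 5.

E to A spans four letter names (E-F-G-A), plus an octave, so the interval is some kind of eleventh.
A perfect eleventh would be 17 semitones; Eb4 to A5 is 18, one semitone wider, so the interval is augmented.
(Equivalently, a compound augmented fourth: an augmented fourth plus an octave.)

augmented 11th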